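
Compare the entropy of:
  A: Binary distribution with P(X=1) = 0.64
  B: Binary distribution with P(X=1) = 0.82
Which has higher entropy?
A

For binary distributions, entropy is maximized at p=0.5 and decreases as p moves toward 0 or 1.

H(A) = H(0.64) = 0.9427 bits
H(B) = H(0.82) = 0.6801 bits

Distribution A (p=0.64) is closer to uniform (p=0.5), so it has higher entropy.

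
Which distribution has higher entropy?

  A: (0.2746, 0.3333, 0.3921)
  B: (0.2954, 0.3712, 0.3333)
B

Both distributions are close to uniform, making this a harder comparison.

H(A) = 1.5699 bits
H(B) = 1.5787 bits

The distribution closer to uniform has higher entropy.
Answer: B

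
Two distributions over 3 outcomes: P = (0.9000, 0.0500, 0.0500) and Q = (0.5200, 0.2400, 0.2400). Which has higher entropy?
Q

P is highly concentrated on one outcome (90%), making it nearly deterministic. Q spreads its mass more evenly (max 52%). The more spread-out distribution has higher entropy: H(P) ≈ 0.569 bits, H(Q) ≈ 1.479 bits.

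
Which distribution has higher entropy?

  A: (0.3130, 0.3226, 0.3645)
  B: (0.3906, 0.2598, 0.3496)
A

Both distributions are close to uniform, making this a harder comparison.

H(A) = 1.5818 bits
H(B) = 1.5650 bits

The distribution closer to uniform has higher entropy.
Answer: A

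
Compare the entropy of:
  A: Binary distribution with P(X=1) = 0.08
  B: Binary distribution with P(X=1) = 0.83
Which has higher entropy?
B

For binary distributions, entropy is maximized at p=0.5 and decreases as p moves toward 0 or 1.

H(A) = H(0.08) = 0.4022 bits
H(B) = H(0.83) = 0.6577 bits

Distribution B (p=0.83) is closer to uniform (p=0.5), so it has higher entropy.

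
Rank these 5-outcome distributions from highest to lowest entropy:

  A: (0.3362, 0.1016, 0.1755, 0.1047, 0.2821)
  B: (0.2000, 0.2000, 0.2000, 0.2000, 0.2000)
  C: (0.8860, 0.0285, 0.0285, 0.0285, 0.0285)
B > A > C

Key insight: Entropy is maximized by uniform distributions and minimized by concentrated distributions.

- Uniform distributions have maximum entropy log₂(5) = 2.3219 bits
- The more "peaked" or concentrated a distribution, the lower its entropy

Entropies:
  H(A) = 2.1603 bits
  H(B) = 2.3219 bits
  H(C) = 0.7399 bits

Ranking: B > A > C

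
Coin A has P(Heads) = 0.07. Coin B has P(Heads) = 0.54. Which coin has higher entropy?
B

For binary distributions, entropy is maximized at p=0.5 and decreases as p moves toward 0 or 1.

H(A) = H(0.07) = 0.3659 bits
H(B) = H(0.54) = 0.9954 bits

Distribution B (p=0.54) is closer to uniform (p=0.5), so it has higher entropy.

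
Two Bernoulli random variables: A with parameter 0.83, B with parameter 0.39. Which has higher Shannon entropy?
B

For binary distributions, entropy is maximized at p=0.5 and decreases as p moves toward 0 or 1.

H(A) = H(0.83) = 0.6577 bits
H(B) = H(0.39) = 0.9648 bits

Distribution B (p=0.39) is closer to uniform (p=0.5), so it has higher entropy.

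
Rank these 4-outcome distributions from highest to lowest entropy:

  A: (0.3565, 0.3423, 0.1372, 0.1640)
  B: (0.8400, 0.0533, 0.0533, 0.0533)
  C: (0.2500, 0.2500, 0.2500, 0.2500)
C > A > B

Key insight: Entropy is maximized by uniform distributions and minimized by concentrated distributions.

- Uniform distributions have maximum entropy log₂(4) = 2.0000 bits
- The more "peaked" or concentrated a distribution, the lower its entropy

Entropies:
  H(A) = 1.8808 bits
  H(B) = 0.8879 bits
  H(C) = 2.0000 bits

Ranking: C > A > B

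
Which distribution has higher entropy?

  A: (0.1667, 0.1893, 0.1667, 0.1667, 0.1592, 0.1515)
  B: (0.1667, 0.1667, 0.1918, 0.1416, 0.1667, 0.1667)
A

Both distributions are close to uniform, making this a harder comparison.

H(A) = 2.5816 bits
H(B) = 2.5795 bits

The distribution closer to uniform has higher entropy.
Answer: A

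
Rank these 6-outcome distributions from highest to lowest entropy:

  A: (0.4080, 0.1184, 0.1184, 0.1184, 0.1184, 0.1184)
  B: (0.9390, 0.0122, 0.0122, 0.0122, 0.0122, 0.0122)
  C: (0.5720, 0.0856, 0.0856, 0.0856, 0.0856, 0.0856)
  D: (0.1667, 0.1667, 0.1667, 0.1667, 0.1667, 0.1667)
D > A > C > B

Key insight: Entropy is maximized by uniform distributions and minimized by concentrated distributions.

Entropies:
  H(A) = 2.3500 bits
  H(B) = 0.4730 bits
  H(C) = 1.9788 bits
  H(D) = 2.5850 bits

Ranking: D > A > C > B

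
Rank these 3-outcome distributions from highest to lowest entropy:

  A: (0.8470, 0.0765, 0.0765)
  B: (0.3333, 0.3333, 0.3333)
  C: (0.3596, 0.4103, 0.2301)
B > C > A

Key insight: Entropy is maximized by uniform distributions and minimized by concentrated distributions.

- Uniform distributions have maximum entropy log₂(3) = 1.5850 bits
- The more "peaked" or concentrated a distribution, the lower its entropy

Entropies:
  H(A) = 0.7703 bits
  H(B) = 1.5850 bits
  H(C) = 1.5457 bits

Ranking: B > C > A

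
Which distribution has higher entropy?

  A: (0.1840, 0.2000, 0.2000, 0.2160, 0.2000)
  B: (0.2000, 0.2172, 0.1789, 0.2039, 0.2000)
A

Both distributions are close to uniform, making this a harder comparison.

H(A) = 2.3201 bits
H(B) = 2.3192 bits

The distribution closer to uniform has higher entropy.
Answer: A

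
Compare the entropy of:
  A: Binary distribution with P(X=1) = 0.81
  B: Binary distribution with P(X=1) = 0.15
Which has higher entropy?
A

For binary distributions, entropy is maximized at p=0.5 and decreases as p moves toward 0 or 1.

H(A) = H(0.81) = 0.7015 bits
H(B) = H(0.15) = 0.6098 bits

Distribution A (p=0.81) is closer to uniform (p=0.5), so it has higher entropy.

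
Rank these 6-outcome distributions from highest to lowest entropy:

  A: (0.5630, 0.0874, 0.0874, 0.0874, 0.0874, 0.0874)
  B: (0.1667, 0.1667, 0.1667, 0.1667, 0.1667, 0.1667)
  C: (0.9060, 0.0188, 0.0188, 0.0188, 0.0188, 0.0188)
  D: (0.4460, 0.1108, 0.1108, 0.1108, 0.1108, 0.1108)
B > D > A > C

Key insight: Entropy is maximized by uniform distributions and minimized by concentrated distributions.

Entropies:
  H(A) = 2.0032 bits
  H(B) = 2.5850 bits
  H(C) = 0.6679 bits
  H(D) = 2.2779 bits

Ranking: B > D > A > C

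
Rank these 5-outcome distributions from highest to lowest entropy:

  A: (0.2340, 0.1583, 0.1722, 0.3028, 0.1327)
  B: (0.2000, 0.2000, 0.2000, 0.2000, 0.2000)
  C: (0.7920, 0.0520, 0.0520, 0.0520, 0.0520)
B > A > C

Key insight: Entropy is maximized by uniform distributions and minimized by concentrated distributions.

- Uniform distributions have maximum entropy log₂(5) = 2.3219 bits
- The more "peaked" or concentrated a distribution, the lower its entropy

Entropies:
  H(A) = 2.2569 bits
  H(B) = 2.3219 bits
  H(C) = 1.1536 bits

Ranking: B > A > C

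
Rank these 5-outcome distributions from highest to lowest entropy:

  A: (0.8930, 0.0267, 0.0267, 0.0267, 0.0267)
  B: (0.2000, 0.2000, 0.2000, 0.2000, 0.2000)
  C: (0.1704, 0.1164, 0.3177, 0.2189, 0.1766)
B > C > A

Key insight: Entropy is maximized by uniform distributions and minimized by concentrated distributions.

- Uniform distributions have maximum entropy log₂(5) = 2.3219 bits
- The more "peaked" or concentrated a distribution, the lower its entropy

Entropies:
  H(A) = 0.7048 bits
  H(B) = 2.3219 bits
  H(C) = 2.2433 bits

Ranking: B > C > A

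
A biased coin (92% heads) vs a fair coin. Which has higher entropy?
Fair coin

The fair coin is uniform (p=0.5), maximizing binary entropy at 1 bit. The biased coin has H(0.92) ≈ 0.402 bits — its outcome is more predictable, so its entropy is lower.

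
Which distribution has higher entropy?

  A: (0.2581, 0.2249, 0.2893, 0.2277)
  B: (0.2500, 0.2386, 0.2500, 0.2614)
B

Both distributions are close to uniform, making this a harder comparison.

H(A) = 1.9922 bits
H(B) = 1.9992 bits

The distribution closer to uniform has higher entropy.
Answer: B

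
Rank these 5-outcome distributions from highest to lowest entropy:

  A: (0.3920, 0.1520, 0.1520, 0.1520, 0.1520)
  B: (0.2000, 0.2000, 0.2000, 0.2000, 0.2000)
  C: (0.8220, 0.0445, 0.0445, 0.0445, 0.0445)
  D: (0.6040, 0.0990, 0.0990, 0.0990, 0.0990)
B > A > D > C

Key insight: Entropy is maximized by uniform distributions and minimized by concentrated distributions.

Entropies:
  H(A) = 2.1821 bits
  H(B) = 2.3219 bits
  H(C) = 1.0317 bits
  H(D) = 1.7606 bits

Ranking: B > A > D > C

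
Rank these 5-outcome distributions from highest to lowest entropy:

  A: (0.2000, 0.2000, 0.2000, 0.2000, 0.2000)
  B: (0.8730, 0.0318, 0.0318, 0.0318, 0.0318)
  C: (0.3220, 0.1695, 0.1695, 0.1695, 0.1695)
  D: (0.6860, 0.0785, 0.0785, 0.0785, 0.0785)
A > C > D > B

Key insight: Entropy is maximized by uniform distributions and minimized by concentrated distributions.

Entropies:
  H(A) = 2.3219 bits
  H(B) = 0.8032 bits
  H(C) = 2.2625 bits
  H(D) = 1.5257 bits

Ranking: A > C > D > B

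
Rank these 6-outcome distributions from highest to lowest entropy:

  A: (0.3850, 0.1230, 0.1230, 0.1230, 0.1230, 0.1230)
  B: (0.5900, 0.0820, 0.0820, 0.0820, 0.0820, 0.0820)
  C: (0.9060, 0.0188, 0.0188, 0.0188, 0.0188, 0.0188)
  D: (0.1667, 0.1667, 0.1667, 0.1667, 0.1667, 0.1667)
D > A > B > C

Key insight: Entropy is maximized by uniform distributions and minimized by concentrated distributions.

Entropies:
  H(A) = 2.3895 bits
  H(B) = 1.9285 bits
  H(C) = 0.6679 bits
  H(D) = 2.5850 bits

Ranking: D > A > B > C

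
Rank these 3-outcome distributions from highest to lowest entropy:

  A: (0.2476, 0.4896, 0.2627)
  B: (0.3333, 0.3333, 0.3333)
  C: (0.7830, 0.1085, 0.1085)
B > A > C

Key insight: Entropy is maximized by uniform distributions and minimized by concentrated distributions.

- Uniform distributions have maximum entropy log₂(3) = 1.5850 bits
- The more "peaked" or concentrated a distribution, the lower its entropy

Entropies:
  H(A) = 1.5097 bits
  H(B) = 1.5850 bits
  H(C) = 0.9717 bits

Ranking: B > A > C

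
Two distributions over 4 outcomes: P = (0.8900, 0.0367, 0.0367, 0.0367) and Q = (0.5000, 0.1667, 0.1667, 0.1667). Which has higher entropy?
Q

P is highly concentrated on one outcome (89%), making it nearly deterministic. Q spreads its mass more evenly (max 50%). The more spread-out distribution has higher entropy: H(P) ≈ 0.674 bits, H(Q) ≈ 1.792 bits.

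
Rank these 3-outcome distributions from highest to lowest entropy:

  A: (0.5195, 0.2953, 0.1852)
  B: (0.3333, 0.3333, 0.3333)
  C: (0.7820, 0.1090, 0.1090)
B > A > C

Key insight: Entropy is maximized by uniform distributions and minimized by concentrated distributions.

- Uniform distributions have maximum entropy log₂(3) = 1.5850 bits
- The more "peaked" or concentrated a distribution, the lower its entropy

Entropies:
  H(A) = 1.4610 bits
  H(B) = 1.5850 bits
  H(C) = 0.9745 bits

Ranking: B > A > C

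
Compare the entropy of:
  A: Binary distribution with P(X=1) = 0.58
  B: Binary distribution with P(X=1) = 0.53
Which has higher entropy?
B

For binary distributions, entropy is maximized at p=0.5 and decreases as p moves toward 0 or 1.

H(A) = H(0.58) = 0.9815 bits
H(B) = H(0.53) = 0.9974 bits

Distribution B (p=0.53) is closer to uniform (p=0.5), so it has higher entropy.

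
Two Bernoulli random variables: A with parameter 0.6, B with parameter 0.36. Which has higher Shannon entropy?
A

For binary distributions, entropy is maximized at p=0.5 and decreases as p moves toward 0 or 1.

H(A) = H(0.6) = 0.9710 bits
H(B) = H(0.36) = 0.9427 bits

Distribution A (p=0.6) is closer to uniform (p=0.5), so it has higher entropy.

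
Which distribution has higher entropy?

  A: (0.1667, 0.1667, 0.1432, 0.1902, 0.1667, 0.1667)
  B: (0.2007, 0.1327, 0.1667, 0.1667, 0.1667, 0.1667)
A

Both distributions are close to uniform, making this a harder comparison.

H(A) = 2.5802 bits
H(B) = 2.5749 bits

The distribution closer to uniform has higher entropy.
Answer: A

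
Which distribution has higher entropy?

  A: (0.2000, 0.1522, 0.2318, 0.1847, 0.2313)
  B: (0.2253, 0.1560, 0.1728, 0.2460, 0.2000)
A

Both distributions are close to uniform, making this a harder comparison.

H(A) = 2.3053 bits
H(B) = 2.3022 bits

The distribution closer to uniform has higher entropy.
Answer: A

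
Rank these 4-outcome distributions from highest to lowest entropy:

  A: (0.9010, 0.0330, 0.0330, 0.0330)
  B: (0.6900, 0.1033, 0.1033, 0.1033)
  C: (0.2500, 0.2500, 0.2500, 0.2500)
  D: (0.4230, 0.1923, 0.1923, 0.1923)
C > D > B > A

Key insight: Entropy is maximized by uniform distributions and minimized by concentrated distributions.

Entropies:
  H(A) = 0.6227 bits
  H(B) = 1.3845 bits
  H(C) = 2.0000 bits
  H(D) = 1.8973 bits

Ranking: C > D > B > A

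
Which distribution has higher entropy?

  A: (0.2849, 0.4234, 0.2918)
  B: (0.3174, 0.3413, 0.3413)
B

Both distributions are close to uniform, making this a harder comparison.

H(A) = 1.5596 bits
H(B) = 1.5841 bits

The distribution closer to uniform has higher entropy.
Answer: B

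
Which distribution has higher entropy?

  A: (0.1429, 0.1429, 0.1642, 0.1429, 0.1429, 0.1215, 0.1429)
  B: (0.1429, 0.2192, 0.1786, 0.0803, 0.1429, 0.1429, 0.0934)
A

Both distributions are close to uniform, making this a harder comparison.

H(A) = 2.8027 bits
H(B) = 2.7385 bits

The distribution closer to uniform has higher entropy.
Answer: A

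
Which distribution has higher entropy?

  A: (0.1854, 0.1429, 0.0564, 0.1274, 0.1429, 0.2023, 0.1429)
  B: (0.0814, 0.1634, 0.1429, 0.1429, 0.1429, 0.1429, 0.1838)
B

Both distributions are close to uniform, making this a harder comparison.

H(A) = 2.7328 bits
H(B) = 2.7749 bits

The distribution closer to uniform has higher entropy.
Answer: B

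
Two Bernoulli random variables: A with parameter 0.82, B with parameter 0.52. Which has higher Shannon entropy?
B

For binary distributions, entropy is maximized at p=0.5 and decreases as p moves toward 0 or 1.

H(A) = H(0.82) = 0.6801 bits
H(B) = H(0.52) = 0.9988 bits

Distribution B (p=0.52) is closer to uniform (p=0.5), so it has higher entropy.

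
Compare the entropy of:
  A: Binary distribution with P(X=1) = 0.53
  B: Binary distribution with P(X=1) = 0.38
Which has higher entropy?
A

For binary distributions, entropy is maximized at p=0.5 and decreases as p moves toward 0 or 1.

H(A) = H(0.53) = 0.9974 bits
H(B) = H(0.38) = 0.9580 bits

Distribution A (p=0.53) is closer to uniform (p=0.5), so it has higher entropy.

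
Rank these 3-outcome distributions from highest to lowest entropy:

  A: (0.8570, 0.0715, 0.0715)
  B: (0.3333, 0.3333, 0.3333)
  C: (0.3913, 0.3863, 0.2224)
B > C > A

Key insight: Entropy is maximized by uniform distributions and minimized by concentrated distributions.

- Uniform distributions have maximum entropy log₂(3) = 1.5850 bits
- The more "peaked" or concentrated a distribution, the lower its entropy

Entropies:
  H(A) = 0.7350 bits
  H(B) = 1.5850 bits
  H(C) = 1.5421 bits

Ranking: B > C > A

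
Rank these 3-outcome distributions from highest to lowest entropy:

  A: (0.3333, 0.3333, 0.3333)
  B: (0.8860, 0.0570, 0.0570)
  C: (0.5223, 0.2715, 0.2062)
A > C > B

Key insight: Entropy is maximized by uniform distributions and minimized by concentrated distributions.

- Uniform distributions have maximum entropy log₂(3) = 1.5850 bits
- The more "peaked" or concentrated a distribution, the lower its entropy

Entropies:
  H(A) = 1.5850 bits
  H(B) = 0.6259 bits
  H(C) = 1.4698 bits

Ranking: A > C > B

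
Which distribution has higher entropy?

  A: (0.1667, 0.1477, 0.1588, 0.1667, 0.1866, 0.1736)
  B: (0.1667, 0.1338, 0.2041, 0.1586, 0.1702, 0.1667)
A

Both distributions are close to uniform, making this a harder comparison.

H(A) = 2.5812 bits
H(B) = 2.5739 bits

The distribution closer to uniform has higher entropy.
Answer: A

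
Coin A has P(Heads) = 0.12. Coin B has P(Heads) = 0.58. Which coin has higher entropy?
B

For binary distributions, entropy is maximized at p=0.5 and decreases as p moves toward 0 or 1.

H(A) = H(0.12) = 0.5294 bits
H(B) = H(0.58) = 0.9815 bits

Distribution B (p=0.58) is closer to uniform (p=0.5), so it has higher entropy.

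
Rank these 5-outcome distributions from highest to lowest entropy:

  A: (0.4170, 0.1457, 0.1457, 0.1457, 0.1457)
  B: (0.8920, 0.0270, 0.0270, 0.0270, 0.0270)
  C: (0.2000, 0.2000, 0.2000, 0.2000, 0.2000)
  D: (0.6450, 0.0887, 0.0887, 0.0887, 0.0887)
C > A > D > B

Key insight: Entropy is maximized by uniform distributions and minimized by concentrated distributions.

Entropies:
  H(A) = 2.1460 bits
  H(B) = 0.7099 bits
  H(C) = 2.3219 bits
  H(D) = 1.6485 bits

Ranking: C > A > D > B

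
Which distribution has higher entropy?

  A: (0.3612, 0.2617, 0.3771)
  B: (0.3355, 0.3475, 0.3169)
B

Both distributions are close to uniform, making this a harder comparison.

H(A) = 1.5673 bits
H(B) = 1.5839 bits

The distribution closer to uniform has higher entropy.
Answer: B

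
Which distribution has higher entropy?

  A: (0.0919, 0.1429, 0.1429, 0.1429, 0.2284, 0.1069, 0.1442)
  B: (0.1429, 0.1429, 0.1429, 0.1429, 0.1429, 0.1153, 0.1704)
B

Both distributions are close to uniform, making this a harder comparison.

H(A) = 2.7539 bits
H(B) = 2.7997 bits

The distribution closer to uniform has higher entropy.
Answer: B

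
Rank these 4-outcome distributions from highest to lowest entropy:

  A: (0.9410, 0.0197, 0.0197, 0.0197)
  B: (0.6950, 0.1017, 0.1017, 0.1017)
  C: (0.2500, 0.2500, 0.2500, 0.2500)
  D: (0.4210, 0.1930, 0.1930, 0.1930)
C > D > B > A

Key insight: Entropy is maximized by uniform distributions and minimized by concentrated distributions.

Entropies:
  H(A) = 0.4170 bits
  H(B) = 1.3707 bits
  H(C) = 2.0000 bits
  H(D) = 1.8996 bits

Ranking: C > D > B > A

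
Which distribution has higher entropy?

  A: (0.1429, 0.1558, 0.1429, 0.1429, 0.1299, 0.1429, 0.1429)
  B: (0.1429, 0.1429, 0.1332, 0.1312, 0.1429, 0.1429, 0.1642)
A

Both distributions are close to uniform, making this a harder comparison.

H(A) = 2.8056 bits
H(B) = 2.8040 bits

The distribution closer to uniform has higher entropy.
Answer: A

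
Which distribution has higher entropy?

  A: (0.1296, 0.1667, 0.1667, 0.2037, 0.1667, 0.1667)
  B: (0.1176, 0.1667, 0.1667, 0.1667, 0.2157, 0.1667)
A

Both distributions are close to uniform, making this a harder comparison.

H(A) = 2.5730 bits
H(B) = 2.5638 bits

The distribution closer to uniform has higher entropy.
Answer: A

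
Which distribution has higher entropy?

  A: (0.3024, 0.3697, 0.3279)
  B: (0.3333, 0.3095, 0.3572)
B

Both distributions are close to uniform, making this a harder comparison.

H(A) = 1.5800 bits
H(B) = 1.5825 bits

The distribution closer to uniform has higher entropy.
Answer: B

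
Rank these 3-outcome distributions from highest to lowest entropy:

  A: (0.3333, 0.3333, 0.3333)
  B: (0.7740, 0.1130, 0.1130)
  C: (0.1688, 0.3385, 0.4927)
A > C > B

Key insight: Entropy is maximized by uniform distributions and minimized by concentrated distributions.

- Uniform distributions have maximum entropy log₂(3) = 1.5850 bits
- The more "peaked" or concentrated a distribution, the lower its entropy

Entropies:
  H(A) = 1.5850 bits
  H(B) = 0.9970 bits
  H(C) = 1.4654 bits

Ranking: A > C > B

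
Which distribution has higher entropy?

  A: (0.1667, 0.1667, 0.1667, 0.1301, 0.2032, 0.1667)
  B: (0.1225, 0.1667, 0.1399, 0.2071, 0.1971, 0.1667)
A

Both distributions are close to uniform, making this a harder comparison.

H(A) = 2.5733 bits
H(B) = 2.5620 bits

The distribution closer to uniform has higher entropy.
Answer: A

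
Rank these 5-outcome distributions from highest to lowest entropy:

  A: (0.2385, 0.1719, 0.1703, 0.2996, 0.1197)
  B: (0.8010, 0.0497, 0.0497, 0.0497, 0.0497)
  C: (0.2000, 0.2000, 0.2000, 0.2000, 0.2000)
C > A > B

Key insight: Entropy is maximized by uniform distributions and minimized by concentrated distributions.

- Uniform distributions have maximum entropy log₂(5) = 2.3219 bits
- The more "peaked" or concentrated a distribution, the lower its entropy

Entropies:
  H(A) = 2.2523 bits
  H(B) = 1.1179 bits
  H(C) = 2.3219 bits

Ranking: C > A > B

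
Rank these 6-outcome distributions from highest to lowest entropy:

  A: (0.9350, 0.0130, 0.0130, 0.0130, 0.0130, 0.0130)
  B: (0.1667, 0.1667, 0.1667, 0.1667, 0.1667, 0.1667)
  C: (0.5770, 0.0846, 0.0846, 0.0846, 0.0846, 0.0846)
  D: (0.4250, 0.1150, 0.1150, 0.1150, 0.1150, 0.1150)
B > D > C > A

Key insight: Entropy is maximized by uniform distributions and minimized by concentrated distributions.

Entropies:
  H(A) = 0.4979 bits
  H(B) = 2.5850 bits
  H(C) = 1.9650 bits
  H(D) = 2.3188 bits

Ranking: B > D > C > A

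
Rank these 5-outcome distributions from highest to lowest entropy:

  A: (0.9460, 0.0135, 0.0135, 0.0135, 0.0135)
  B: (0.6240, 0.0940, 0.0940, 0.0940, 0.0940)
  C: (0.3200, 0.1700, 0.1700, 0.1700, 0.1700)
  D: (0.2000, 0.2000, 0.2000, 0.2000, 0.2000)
D > C > B > A

Key insight: Entropy is maximized by uniform distributions and minimized by concentrated distributions.

Entropies:
  H(A) = 0.4112 bits
  H(B) = 1.7072 bits
  H(C) = 2.2644 bits
  H(D) = 2.3219 bits

Ranking: D > C > B > A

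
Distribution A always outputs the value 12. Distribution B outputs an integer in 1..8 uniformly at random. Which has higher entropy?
B

A is deterministic, so H(A) = 0. B is uniform over 8 outcomes, so H(B) = log₂(8) = 3.000 bits. Any distribution with genuine randomness has higher entropy than a deterministic one.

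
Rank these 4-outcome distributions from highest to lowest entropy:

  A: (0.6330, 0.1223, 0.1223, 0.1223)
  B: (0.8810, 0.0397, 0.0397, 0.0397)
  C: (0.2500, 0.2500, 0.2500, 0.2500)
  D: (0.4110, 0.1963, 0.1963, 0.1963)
C > D > A > B

Key insight: Entropy is maximized by uniform distributions and minimized by concentrated distributions.

Entropies:
  H(A) = 1.5300 bits
  H(B) = 0.7151 bits
  H(C) = 2.0000 bits
  H(D) = 1.9106 bits

Ranking: C > D > A > B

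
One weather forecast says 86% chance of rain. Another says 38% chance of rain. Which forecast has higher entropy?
38% forecast

Treat each forecast as a Bernoulli distribution. Binary entropy is maximized at p=0.5 and falls off symmetrically toward 0 or 1. The 38% forecast is closer to 50%, so it is more uncertain. H(86%) ≈ 0.584 bits, H(38%) ≈ 0.958 bits.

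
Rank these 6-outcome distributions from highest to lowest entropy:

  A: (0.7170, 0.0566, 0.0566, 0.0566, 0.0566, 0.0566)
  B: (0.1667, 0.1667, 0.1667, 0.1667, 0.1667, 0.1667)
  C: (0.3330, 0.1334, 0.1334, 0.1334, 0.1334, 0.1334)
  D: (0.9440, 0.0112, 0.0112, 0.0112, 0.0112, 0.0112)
B > C > A > D

Key insight: Entropy is maximized by uniform distributions and minimized by concentrated distributions.

Entropies:
  H(A) = 1.5166 bits
  H(B) = 2.5850 bits
  H(C) = 2.4667 bits
  H(D) = 0.4414 bits

Ranking: B > C > A > D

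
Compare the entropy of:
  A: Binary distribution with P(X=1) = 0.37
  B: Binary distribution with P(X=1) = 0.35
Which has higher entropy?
A

For binary distributions, entropy is maximized at p=0.5 and decreases as p moves toward 0 or 1.

H(A) = H(0.37) = 0.9507 bits
H(B) = H(0.35) = 0.9341 bits

Distribution A (p=0.37) is closer to uniform (p=0.5), so it has higher entropy.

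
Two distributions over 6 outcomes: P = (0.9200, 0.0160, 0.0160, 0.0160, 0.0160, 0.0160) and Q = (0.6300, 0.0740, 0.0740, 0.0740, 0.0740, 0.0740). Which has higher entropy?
Q

P is highly concentrated on one outcome (92%), making it nearly deterministic. Q spreads its mass more evenly (max 63%). The more spread-out distribution has higher entropy: H(P) ≈ 0.588 bits, H(Q) ≈ 1.810 bits.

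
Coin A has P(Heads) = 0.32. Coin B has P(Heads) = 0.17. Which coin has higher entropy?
A

For binary distributions, entropy is maximized at p=0.5 and decreases as p moves toward 0 or 1.

H(A) = H(0.32) = 0.9044 bits
H(B) = H(0.17) = 0.6577 bits

Distribution A (p=0.32) is closer to uniform (p=0.5), so it has higher entropy.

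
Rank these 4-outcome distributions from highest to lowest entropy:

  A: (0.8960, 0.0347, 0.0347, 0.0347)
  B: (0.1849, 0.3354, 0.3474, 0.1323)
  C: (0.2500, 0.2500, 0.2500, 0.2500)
C > B > A

Key insight: Entropy is maximized by uniform distributions and minimized by concentrated distributions.

- Uniform distributions have maximum entropy log₂(4) = 2.0000 bits
- The more "peaked" or concentrated a distribution, the lower its entropy

Entropies:
  H(A) = 0.6464 bits
  H(B) = 1.8948 bits
  H(C) = 2.0000 bits

Ranking: C > B > A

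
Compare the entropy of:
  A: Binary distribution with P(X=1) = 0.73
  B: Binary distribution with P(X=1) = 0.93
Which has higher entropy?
A

For binary distributions, entropy is maximized at p=0.5 and decreases as p moves toward 0 or 1.

H(A) = H(0.73) = 0.8415 bits
H(B) = H(0.93) = 0.3659 bits

Distribution A (p=0.73) is closer to uniform (p=0.5), so it has higher entropy.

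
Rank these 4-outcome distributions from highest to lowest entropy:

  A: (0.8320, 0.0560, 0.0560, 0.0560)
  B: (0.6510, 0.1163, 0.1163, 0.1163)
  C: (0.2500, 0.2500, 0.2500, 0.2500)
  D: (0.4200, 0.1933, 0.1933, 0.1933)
C > D > B > A

Key insight: Entropy is maximized by uniform distributions and minimized by concentrated distributions.

Entropies:
  H(A) = 0.9194 bits
  H(B) = 1.4863 bits
  H(C) = 2.0000 bits
  H(D) = 1.9007 bits

Ranking: C > D > B > A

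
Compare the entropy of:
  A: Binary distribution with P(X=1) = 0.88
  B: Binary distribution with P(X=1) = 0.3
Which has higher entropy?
B

For binary distributions, entropy is maximized at p=0.5 and decreases as p moves toward 0 or 1.

H(A) = H(0.88) = 0.5294 bits
H(B) = H(0.3) = 0.8813 bits

Distribution B (p=0.3) is closer to uniform (p=0.5), so it has higher entropy.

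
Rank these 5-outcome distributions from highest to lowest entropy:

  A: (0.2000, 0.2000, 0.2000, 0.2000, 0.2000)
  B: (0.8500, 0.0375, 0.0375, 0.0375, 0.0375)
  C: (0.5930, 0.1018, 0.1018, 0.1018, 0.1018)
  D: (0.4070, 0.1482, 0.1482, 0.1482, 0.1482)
A > D > C > B

Key insight: Entropy is maximized by uniform distributions and minimized by concentrated distributions.

Entropies:
  H(A) = 2.3219 bits
  H(B) = 0.9098 bits
  H(C) = 1.7889 bits
  H(D) = 2.1609 bits

Ranking: A > D > C > B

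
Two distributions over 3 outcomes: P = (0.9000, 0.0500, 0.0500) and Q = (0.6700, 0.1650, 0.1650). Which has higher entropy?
Q

P is highly concentrated on one outcome (90%), making it nearly deterministic. Q spreads its mass more evenly (max 67%). The more spread-out distribution has higher entropy: H(P) ≈ 0.569 bits, H(Q) ≈ 1.245 bits.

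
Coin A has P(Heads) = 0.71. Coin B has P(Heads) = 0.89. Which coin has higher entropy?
A

For binary distributions, entropy is maximized at p=0.5 and decreases as p moves toward 0 or 1.

H(A) = H(0.71) = 0.8687 bits
H(B) = H(0.89) = 0.4999 bits

Distribution A (p=0.71) is closer to uniform (p=0.5), so it has higher entropy.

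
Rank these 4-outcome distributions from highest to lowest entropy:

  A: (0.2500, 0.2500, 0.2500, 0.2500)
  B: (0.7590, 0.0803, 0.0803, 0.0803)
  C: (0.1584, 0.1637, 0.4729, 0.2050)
A > C > B

Key insight: Entropy is maximized by uniform distributions and minimized by concentrated distributions.

- Uniform distributions have maximum entropy log₂(4) = 2.0000 bits
- The more "peaked" or concentrated a distribution, the lower its entropy

Entropies:
  H(A) = 2.0000 bits
  H(B) = 1.1787 bits
  H(C) = 1.8281 bits

Ranking: A > C > B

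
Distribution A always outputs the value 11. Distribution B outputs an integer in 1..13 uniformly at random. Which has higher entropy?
B

A is deterministic, so H(A) = 0. B is uniform over 13 outcomes, so H(B) = log₂(13) = 3.700 bits. Any distribution with genuine randomness has higher entropy than a deterministic one.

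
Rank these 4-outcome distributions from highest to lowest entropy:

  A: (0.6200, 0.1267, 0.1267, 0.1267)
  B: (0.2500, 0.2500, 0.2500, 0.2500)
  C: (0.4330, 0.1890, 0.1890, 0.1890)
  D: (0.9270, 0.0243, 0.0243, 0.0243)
B > C > A > D

Key insight: Entropy is maximized by uniform distributions and minimized by concentrated distributions.

Entropies:
  H(A) = 1.5603 bits
  H(B) = 2.0000 bits
  H(C) = 1.8857 bits
  H(D) = 0.4927 bits

Ranking: B > C > A > D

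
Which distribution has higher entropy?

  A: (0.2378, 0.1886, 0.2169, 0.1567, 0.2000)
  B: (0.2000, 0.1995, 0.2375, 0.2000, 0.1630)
B

Both distributions are close to uniform, making this a harder comparison.

H(A) = 2.3083 bits
H(B) = 2.3119 bits

The distribution closer to uniform has higher entropy.
Answer: B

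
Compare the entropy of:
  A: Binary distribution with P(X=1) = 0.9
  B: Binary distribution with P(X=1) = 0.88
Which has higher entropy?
B

For binary distributions, entropy is maximized at p=0.5 and decreases as p moves toward 0 or 1.

H(A) = H(0.9) = 0.4690 bits
H(B) = H(0.88) = 0.5294 bits

Distribution B (p=0.88) is closer to uniform (p=0.5), so it has higher entropy.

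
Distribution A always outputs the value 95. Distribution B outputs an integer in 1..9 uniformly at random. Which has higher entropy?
B

A is deterministic, so H(A) = 0. B is uniform over 9 outcomes, so H(B) = log₂(9) = 3.170 bits. Any distribution with genuine randomness has higher entropy than a deterministic one.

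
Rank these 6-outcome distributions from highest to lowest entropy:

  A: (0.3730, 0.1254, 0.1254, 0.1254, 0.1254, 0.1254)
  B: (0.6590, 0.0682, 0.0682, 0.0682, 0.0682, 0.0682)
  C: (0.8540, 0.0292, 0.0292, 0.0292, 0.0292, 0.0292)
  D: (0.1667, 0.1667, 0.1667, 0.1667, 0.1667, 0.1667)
D > A > B > C

Key insight: Entropy is maximized by uniform distributions and minimized by concentrated distributions.

Entropies:
  H(A) = 2.4088 bits
  H(B) = 1.7175 bits
  H(C) = 0.9387 bits
  H(D) = 2.5850 bits

Ranking: D > A > B > C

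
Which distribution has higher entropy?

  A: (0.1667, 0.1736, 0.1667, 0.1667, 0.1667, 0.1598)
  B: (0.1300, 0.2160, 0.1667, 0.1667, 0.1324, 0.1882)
A

Both distributions are close to uniform, making this a harder comparison.

H(A) = 2.5846 bits
H(B) = 2.5617 bits

The distribution closer to uniform has higher entropy.
Answer: A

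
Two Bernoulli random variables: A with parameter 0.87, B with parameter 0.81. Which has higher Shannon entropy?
B

For binary distributions, entropy is maximized at p=0.5 and decreases as p moves toward 0 or 1.

H(A) = H(0.87) = 0.5574 bits
H(B) = H(0.81) = 0.7015 bits

Distribution B (p=0.81) is closer to uniform (p=0.5), so it has higher entropy.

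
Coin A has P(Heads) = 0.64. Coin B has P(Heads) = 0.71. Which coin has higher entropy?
A

For binary distributions, entropy is maximized at p=0.5 and decreases as p moves toward 0 or 1.

H(A) = H(0.64) = 0.9427 bits
H(B) = H(0.71) = 0.8687 bits

Distribution A (p=0.64) is closer to uniform (p=0.5), so it has higher entropy.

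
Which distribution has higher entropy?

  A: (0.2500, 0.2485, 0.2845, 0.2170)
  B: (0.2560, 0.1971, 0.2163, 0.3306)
A

Both distributions are close to uniform, making this a harder comparison.

H(A) = 1.9934 bits
H(B) = 1.9708 bits

The distribution closer to uniform has higher entropy.
Answer: A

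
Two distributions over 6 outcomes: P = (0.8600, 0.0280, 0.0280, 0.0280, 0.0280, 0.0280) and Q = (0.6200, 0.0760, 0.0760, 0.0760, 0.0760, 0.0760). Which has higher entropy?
Q

P is highly concentrated on one outcome (86%), making it nearly deterministic. Q spreads its mass more evenly (max 62%). The more spread-out distribution has higher entropy: H(P) ≈ 0.909 bits, H(Q) ≈ 1.840 bits.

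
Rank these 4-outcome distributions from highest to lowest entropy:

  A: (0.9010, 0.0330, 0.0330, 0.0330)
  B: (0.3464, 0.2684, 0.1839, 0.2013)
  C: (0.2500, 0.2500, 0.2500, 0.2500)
C > B > A

Key insight: Entropy is maximized by uniform distributions and minimized by concentrated distributions.

- Uniform distributions have maximum entropy log₂(4) = 2.0000 bits
- The more "peaked" or concentrated a distribution, the lower its entropy

Entropies:
  H(A) = 0.6227 bits
  H(B) = 1.9539 bits
  H(C) = 2.0000 bits

Ranking: C > B > A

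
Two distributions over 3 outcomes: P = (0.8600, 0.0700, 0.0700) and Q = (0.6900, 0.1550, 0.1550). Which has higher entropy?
Q

P is highly concentrated on one outcome (86%), making it nearly deterministic. Q spreads its mass more evenly (max 69%). The more spread-out distribution has higher entropy: H(P) ≈ 0.724 bits, H(Q) ≈ 1.203 bits.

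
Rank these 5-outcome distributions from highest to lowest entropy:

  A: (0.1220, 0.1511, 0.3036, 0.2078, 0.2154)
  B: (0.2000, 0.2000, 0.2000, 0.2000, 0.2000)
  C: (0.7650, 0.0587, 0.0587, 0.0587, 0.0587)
B > A > C

Key insight: Entropy is maximized by uniform distributions and minimized by concentrated distributions.

- Uniform distributions have maximum entropy log₂(5) = 2.3219 bits
- The more "peaked" or concentrated a distribution, the lower its entropy

Entropies:
  H(A) = 2.2526 bits
  H(B) = 2.3219 bits
  H(C) = 1.2566 bits

Ranking: B > A > C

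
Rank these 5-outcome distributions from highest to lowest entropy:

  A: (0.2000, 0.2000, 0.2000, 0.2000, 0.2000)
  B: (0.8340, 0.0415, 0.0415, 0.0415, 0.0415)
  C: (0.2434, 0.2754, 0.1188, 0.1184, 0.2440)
A > C > B

Key insight: Entropy is maximized by uniform distributions and minimized by concentrated distributions.

- Uniform distributions have maximum entropy log₂(5) = 2.3219 bits
- The more "peaked" or concentrated a distribution, the lower its entropy

Entropies:
  H(A) = 2.3219 bits
  H(B) = 0.9805 bits
  H(C) = 2.2347 bits

Ranking: A > C > B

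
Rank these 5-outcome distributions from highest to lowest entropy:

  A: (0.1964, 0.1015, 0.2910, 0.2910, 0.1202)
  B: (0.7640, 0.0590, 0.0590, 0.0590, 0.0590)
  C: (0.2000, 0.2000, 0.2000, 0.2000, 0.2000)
C > A > B

Key insight: Entropy is maximized by uniform distributions and minimized by concentrated distributions.

- Uniform distributions have maximum entropy log₂(5) = 2.3219 bits
- The more "peaked" or concentrated a distribution, the lower its entropy

Entropies:
  H(A) = 2.1999 bits
  H(B) = 1.2603 bits
  H(C) = 2.3219 bits

Ranking: C > A > B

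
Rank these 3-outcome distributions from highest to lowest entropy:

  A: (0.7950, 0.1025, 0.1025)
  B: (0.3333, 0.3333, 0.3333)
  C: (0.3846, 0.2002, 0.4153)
B > C > A

Key insight: Entropy is maximized by uniform distributions and minimized by concentrated distributions.

- Uniform distributions have maximum entropy log₂(3) = 1.5850 bits
- The more "peaked" or concentrated a distribution, the lower its entropy

Entropies:
  H(A) = 0.9368 bits
  H(B) = 1.5850 bits
  H(C) = 1.5212 bits

Ranking: B > C > A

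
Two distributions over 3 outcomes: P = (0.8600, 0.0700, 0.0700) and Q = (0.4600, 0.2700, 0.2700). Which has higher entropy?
Q

P is highly concentrated on one outcome (86%), making it nearly deterministic. Q spreads its mass more evenly (max 46%). The more spread-out distribution has higher entropy: H(P) ≈ 0.724 bits, H(Q) ≈ 1.535 bits.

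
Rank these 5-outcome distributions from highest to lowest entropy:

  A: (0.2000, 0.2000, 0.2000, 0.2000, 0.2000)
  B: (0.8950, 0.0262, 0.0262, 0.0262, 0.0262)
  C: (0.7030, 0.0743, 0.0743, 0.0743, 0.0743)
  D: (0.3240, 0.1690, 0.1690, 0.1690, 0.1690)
A > D > C > B

Key insight: Entropy is maximized by uniform distributions and minimized by concentrated distributions.

Entropies:
  H(A) = 2.3219 bits
  H(B) = 0.6946 bits
  H(C) = 1.4716 bits
  H(D) = 2.2607 bits

Ranking: A > D > C > B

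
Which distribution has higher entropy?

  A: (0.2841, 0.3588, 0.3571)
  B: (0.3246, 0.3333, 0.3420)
B

Both distributions are close to uniform, making this a harder comparison.

H(A) = 1.5769 bits
H(B) = 1.5846 bits

The distribution closer to uniform has higher entropy.
Answer: B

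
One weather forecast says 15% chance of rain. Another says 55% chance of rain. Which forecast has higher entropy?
55% forecast

Treat each forecast as a Bernoulli distribution. Binary entropy is maximized at p=0.5 and falls off symmetrically toward 0 or 1. The 55% forecast is closer to 50%, so it is more uncertain. H(15%) ≈ 0.610 bits, H(55%) ≈ 0.993 bits.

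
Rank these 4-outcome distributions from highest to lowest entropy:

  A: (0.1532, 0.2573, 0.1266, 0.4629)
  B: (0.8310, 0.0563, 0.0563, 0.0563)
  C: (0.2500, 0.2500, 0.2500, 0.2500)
C > A > B

Key insight: Entropy is maximized by uniform distributions and minimized by concentrated distributions.

- Uniform distributions have maximum entropy log₂(4) = 2.0000 bits
- The more "peaked" or concentrated a distribution, the lower its entropy

Entropies:
  H(A) = 1.8104 bits
  H(B) = 0.9233 bits
  H(C) = 2.0000 bits

Ranking: C > A > B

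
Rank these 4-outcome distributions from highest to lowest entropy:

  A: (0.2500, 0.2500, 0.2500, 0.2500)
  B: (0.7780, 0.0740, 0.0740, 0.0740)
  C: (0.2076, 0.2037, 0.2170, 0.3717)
A > C > B

Key insight: Entropy is maximized by uniform distributions and minimized by concentrated distributions.

- Uniform distributions have maximum entropy log₂(4) = 2.0000 bits
- The more "peaked" or concentrated a distribution, the lower its entropy

Entropies:
  H(A) = 2.0000 bits
  H(B) = 1.1157 bits
  H(C) = 1.9475 bits

Ranking: A > C > B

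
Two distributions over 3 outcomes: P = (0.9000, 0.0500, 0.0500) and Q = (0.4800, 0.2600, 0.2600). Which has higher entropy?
Q

P is highly concentrated on one outcome (90%), making it nearly deterministic. Q spreads its mass more evenly (max 48%). The more spread-out distribution has higher entropy: H(P) ≈ 0.569 bits, H(Q) ≈ 1.519 bits.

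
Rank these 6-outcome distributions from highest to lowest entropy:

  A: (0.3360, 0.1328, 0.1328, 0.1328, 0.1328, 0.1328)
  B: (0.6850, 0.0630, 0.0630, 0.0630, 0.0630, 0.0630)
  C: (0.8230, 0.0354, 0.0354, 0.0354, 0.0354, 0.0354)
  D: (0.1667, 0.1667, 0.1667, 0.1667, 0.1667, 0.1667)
D > A > B > C

Key insight: Entropy is maximized by uniform distributions and minimized by concentrated distributions.

Entropies:
  H(A) = 2.4627 bits
  H(B) = 1.6303 bits
  H(C) = 1.0845 bits
  H(D) = 2.5850 bits

Ranking: D > A > B > C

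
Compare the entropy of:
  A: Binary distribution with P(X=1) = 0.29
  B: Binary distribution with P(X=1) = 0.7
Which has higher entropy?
B

For binary distributions, entropy is maximized at p=0.5 and decreases as p moves toward 0 or 1.

H(A) = H(0.29) = 0.8687 bits
H(B) = H(0.7) = 0.8813 bits

Distribution B (p=0.7) is closer to uniform (p=0.5), so it has higher entropy.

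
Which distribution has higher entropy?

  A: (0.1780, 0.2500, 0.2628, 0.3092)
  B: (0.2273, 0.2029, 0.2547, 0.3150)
B

Both distributions are close to uniform, making this a harder comparison.

H(A) = 1.9735 bits
H(B) = 1.9803 bits

The distribution closer to uniform has higher entropy.
Answer: B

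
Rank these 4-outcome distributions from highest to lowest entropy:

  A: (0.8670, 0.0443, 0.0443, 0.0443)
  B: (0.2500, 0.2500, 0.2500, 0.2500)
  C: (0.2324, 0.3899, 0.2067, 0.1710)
B > C > A

Key insight: Entropy is maximized by uniform distributions and minimized by concentrated distributions.

- Uniform distributions have maximum entropy log₂(4) = 2.0000 bits
- The more "peaked" or concentrated a distribution, the lower its entropy

Entropies:
  H(A) = 0.7764 bits
  H(B) = 2.0000 bits
  H(C) = 1.9249 bits

Ranking: B > C > A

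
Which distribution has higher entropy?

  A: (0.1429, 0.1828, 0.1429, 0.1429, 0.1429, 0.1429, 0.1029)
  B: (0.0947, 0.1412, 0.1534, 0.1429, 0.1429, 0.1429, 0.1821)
A

Both distributions are close to uniform, making this a harder comparison.

H(A) = 2.7910 bits
H(B) = 2.7863 bits

The distribution closer to uniform has higher entropy.
Answer: A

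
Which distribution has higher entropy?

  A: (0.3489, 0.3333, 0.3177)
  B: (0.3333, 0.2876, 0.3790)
A

Both distributions are close to uniform, making this a harder comparison.

H(A) = 1.5839 bits
H(B) = 1.5759 bits

The distribution closer to uniform has higher entropy.
Answer: A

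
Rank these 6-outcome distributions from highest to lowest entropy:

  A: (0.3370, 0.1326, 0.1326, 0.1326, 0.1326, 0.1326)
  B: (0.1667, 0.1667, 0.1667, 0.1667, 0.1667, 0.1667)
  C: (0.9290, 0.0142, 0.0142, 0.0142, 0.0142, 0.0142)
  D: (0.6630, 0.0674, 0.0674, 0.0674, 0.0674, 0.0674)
B > A > D > C

Key insight: Entropy is maximized by uniform distributions and minimized by concentrated distributions.

Entropies:
  H(A) = 2.4614 bits
  H(B) = 2.5850 bits
  H(C) = 0.5345 bits
  H(D) = 1.7044 bits

Ranking: B > A > D > C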